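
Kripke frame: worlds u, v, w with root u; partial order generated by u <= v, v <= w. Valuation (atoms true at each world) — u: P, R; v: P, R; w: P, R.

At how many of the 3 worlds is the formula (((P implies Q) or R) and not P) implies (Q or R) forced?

3

u: forces it.
v: forces it.
w: forces it.
Worlds forcing the formula: {u, v, w}.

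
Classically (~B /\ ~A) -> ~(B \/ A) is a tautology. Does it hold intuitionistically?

This is a constructively valid De Morgan direction (conjunction of negations to negated disjunction), which is intuitionistically derivable.
If both ~B and ~A hold at a world, no accessible world forces B or forces A, so none forces B \/ A.

Yes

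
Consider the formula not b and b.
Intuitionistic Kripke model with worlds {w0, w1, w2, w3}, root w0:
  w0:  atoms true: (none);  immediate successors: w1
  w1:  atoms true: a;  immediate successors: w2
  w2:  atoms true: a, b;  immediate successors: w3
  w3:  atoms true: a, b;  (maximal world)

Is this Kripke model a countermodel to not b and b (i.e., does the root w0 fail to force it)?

Yes

w0 does not force not b and b since w0 fails not b.
So the root w0 does not force not b and b; the model is a countermodel.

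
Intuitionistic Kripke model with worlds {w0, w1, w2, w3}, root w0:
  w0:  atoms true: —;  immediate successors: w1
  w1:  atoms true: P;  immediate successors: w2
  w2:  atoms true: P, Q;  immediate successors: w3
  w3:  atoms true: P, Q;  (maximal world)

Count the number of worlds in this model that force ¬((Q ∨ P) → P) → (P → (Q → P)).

4

w0: forces it.
w1: forces it.
w2: forces it.
w3: forces it.
Worlds forcing the formula: {w0, w1, w2, w3}.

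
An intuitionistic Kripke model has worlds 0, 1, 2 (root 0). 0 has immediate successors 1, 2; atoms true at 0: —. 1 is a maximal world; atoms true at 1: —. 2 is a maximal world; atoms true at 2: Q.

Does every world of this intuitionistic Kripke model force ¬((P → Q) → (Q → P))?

Not every world: 0 ⊮ ¬((P → Q) → (Q → P)).
0 ⊮ ¬((P → Q) → (Q → P)) since 1 is accessible from 0 and 1 ⊩ (P → Q) → (Q → P).
1 ⊩ (P → Q) → (Q → P): every world accessible from 1 that forces P → Q (namely 1) also forces Q → P.

No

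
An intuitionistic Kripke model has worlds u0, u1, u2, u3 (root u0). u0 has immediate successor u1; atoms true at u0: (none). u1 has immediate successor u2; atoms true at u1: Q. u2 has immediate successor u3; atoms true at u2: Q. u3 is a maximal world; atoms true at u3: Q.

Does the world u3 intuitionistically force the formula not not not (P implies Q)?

u3 does not force not not not (P implies Q) since u3 is accessible from u3 and u3 forces not not (P implies Q).
u3 forces not not (P implies Q): no world accessible from u3 forces not (P implies Q).

No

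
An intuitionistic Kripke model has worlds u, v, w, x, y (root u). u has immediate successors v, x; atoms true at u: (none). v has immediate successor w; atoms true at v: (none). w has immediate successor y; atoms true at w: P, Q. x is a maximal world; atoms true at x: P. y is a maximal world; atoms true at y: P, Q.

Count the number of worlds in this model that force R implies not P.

u: forces it.
v: forces it.
w: forces it.
x: forces it.
y: forces it.
Worlds forcing the formula: {u, v, w, x, y}.

5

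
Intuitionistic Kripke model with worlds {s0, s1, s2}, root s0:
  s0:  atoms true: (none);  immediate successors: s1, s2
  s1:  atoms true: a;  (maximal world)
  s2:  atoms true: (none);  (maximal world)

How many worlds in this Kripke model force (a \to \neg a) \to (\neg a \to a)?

s0: does not force it — s0 \nVdash (a \to \neg a) \to (\neg a \to a): at the accessible world s2, s2 \Vdash a \to \neg a but s2 \nVdash \neg a \to a.
s1: forces it.
s2: does not force it — s2 \nVdash (a \to \neg a) \to (\neg a \to a): already at s2 itself, s2 \Vdash a \to \neg a but s2 \nVdash \neg a \to a.
Worlds forcing the formula: {s1}.

1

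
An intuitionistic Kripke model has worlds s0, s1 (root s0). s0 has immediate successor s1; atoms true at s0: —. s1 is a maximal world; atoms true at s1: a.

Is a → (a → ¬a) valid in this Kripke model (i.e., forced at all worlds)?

No

Not every world: s0 ⊮ a → (a → ¬a).
s0 ⊮ a → (a → ¬a): at the accessible world s1, s1 ⊩ a but s1 ⊮ a → ¬a.
s1 ⊮ a → ¬a: already at s1 itself, s1 ⊩ a but s1 ⊮ ¬a.
s1 ⊮ ¬a since s1 is accessible from s1 and s1 ⊩ a.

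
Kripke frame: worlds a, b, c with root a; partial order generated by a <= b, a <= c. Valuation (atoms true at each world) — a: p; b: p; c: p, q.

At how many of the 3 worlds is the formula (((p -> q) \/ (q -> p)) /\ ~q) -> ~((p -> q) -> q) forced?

1

a: does not force it — a ||-/- (((p -> q) \/ (q -> p)) /\ ~q) -> ~((p -> q) -> q): at the accessible world b, b ||- ((p -> q) \/ (q -> p)) /\ ~q but b ||-/- ~((p -> q) -> q).
b: does not force it — b ||-/- (((p -> q) \/ (q -> p)) /\ ~q) -> ~((p -> q) -> q): already at b itself, b ||- ((p -> q) \/ (q -> p)) /\ ~q but b ||-/- ~((p -> q) -> q).
c: forces it.
Worlds forcing the formula: {c}.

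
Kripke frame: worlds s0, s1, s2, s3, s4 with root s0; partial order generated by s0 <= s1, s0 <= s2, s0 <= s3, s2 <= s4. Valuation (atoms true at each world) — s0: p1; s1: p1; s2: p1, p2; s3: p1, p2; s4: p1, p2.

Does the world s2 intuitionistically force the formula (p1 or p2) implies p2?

s2 forces (p1 or p2) implies p2: every world accessible from s2 that forces p1 or p2 (namely s2, s4) also forces p2.

Yes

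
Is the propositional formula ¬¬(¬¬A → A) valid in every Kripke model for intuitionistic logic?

Yes

This is the double negation of double-negation elimination, which is intuitionistically derivable.
By Glivenko's theorem the double negation of any classical propositional tautology is intuitionistically provable; ¬¬A → A is classically a tautology.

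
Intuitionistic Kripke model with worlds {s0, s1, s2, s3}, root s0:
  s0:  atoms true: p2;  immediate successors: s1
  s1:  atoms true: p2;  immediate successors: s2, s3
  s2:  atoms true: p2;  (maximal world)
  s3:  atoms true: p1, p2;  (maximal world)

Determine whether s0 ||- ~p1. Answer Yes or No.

No

s0 ||-/- ~p1 since s3 is accessible from s0 and s3 ||- p1.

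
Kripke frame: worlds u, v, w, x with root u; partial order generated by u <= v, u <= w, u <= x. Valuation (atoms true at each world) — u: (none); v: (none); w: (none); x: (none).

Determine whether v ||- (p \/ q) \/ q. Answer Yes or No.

No

v ||-/- (p \/ q) \/ q: neither disjunct is forced at v.
v ||-/- p \/ q: neither disjunct is forced at v.
v lacks atom p, so v ||-/- p.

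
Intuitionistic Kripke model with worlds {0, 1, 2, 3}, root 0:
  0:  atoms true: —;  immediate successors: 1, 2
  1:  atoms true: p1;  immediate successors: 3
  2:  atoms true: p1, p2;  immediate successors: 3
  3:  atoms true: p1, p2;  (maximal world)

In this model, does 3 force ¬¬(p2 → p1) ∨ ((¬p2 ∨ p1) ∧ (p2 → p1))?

Yes

3 ⊩ ¬¬(p2 → p1) ∨ ((¬p2 ∨ p1) ∧ (p2 → p1)) via the disjunct ¬¬(p2 → p1).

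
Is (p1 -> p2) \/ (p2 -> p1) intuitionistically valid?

No

This is the Gödel–Dummett linearity axiom, which is not intuitionistically valid.
A Kripke countermodel: worlds 0, 1, 2; order generated by 0 <= 1, 0 <= 2; atoms true at each world — 0:{}; 1:{p1}; 2:{p2}.
0 ||-/- (p1 -> p2) \/ (p2 -> p1): neither disjunct is forced at 0.
0 ||-/- p1 -> p2: at the accessible world 1, 1 ||- p1 but 1 ||-/- p2.
1 lacks atom p2, so 1 ||-/- p2.
So the root 0 does not force the formula.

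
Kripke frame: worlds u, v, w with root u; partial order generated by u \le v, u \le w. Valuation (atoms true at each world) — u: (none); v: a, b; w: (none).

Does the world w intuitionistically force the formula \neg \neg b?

No

w \nVdash \neg \neg b since w is accessible from w and w \Vdash \neg b.
w \Vdash \neg b: no world accessible from w forces b.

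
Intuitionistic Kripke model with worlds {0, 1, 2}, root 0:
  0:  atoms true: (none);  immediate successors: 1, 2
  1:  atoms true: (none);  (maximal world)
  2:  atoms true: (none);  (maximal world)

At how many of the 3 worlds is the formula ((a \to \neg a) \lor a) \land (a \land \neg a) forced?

0

0: does not force it — 0 \nVdash ((a \to \neg a) \lor a) \land (a \land \neg a) since 0 fails a \land \neg a.
1: does not force it — 1 \nVdash ((a \to \neg a) \lor a) \land (a \land \neg a) since 1 fails a \land \neg a.
2: does not force it.
Worlds forcing the formula: { }.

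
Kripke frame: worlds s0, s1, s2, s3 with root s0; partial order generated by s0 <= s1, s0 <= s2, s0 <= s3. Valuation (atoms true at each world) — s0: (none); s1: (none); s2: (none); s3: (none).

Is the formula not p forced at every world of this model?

Yes

s0 forces not p: no world accessible from s0 forces p.
Since the root s0 forces not p and forcing is persistent (monotone upward), every world forces it.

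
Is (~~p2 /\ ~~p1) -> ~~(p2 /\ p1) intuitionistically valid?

This is the distribution of double negation over conjunction, which is intuitionistically derivable.
Assume ~~p2, ~~p1, and ~(p2 /\ p1). From p2 we'd get ~p1 (since p2 /\ p1 is refuted), contradicting ~~p1; so ~p2, contradicting ~~p2.

Yes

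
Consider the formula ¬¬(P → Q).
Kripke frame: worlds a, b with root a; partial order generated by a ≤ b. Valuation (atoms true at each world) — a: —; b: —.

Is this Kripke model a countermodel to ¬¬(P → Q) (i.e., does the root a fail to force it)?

a ⊩ ¬¬(P → Q): no world accessible from a forces ¬(P → Q).
So the root a forces ¬¬(P → Q); the model is not a countermodel.

No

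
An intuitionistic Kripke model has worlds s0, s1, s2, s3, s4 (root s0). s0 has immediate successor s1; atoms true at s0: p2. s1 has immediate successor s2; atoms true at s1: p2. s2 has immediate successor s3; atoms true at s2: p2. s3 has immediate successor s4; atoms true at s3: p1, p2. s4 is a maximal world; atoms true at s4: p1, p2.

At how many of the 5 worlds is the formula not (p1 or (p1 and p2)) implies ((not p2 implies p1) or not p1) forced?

s0: forces it.
s1: forces it.
s2: forces it.
s3: forces it.
s4: forces it.
Worlds forcing the formula: {s0, s1, s2, s3, s4}.

5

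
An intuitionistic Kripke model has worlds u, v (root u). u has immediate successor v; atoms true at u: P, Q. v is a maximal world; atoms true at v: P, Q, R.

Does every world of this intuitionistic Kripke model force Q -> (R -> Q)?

u ||- Q -> (R -> Q): every world accessible from u that forces Q (namely u, v) also forces R -> Q.
Since the root u forces Q -> (R -> Q) and forcing is persistent (monotone upward), every world forces it.

Yes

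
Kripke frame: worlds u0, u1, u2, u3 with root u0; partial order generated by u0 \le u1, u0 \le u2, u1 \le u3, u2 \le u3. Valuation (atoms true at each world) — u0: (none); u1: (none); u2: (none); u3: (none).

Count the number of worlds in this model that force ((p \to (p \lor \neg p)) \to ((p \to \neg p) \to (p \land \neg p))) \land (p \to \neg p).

0

u0: does not force it — u0 \nVdash ((p \to (p \lor \neg p)) \to ((p \to \neg p) \to (p \land \neg p))) \land (p \to \neg p) since u0 fails (p \to (p \lor \neg p)) \to ((p \to \neg p) \to (p \land \neg p)).
u1: does not force it.
u2: does not force it.
u3: does not force it.
Worlds forcing the formula: { }.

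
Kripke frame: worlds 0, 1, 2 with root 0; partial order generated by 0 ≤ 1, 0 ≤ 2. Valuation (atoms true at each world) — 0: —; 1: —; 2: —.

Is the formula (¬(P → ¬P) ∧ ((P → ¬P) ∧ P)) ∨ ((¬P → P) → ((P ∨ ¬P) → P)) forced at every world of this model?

0 ⊩ (¬(P → ¬P) ∧ ((P → ¬P) ∧ P)) ∨ ((¬P → P) → ((P ∨ ¬P) → P)) via the disjunct (¬P → P) → ((P ∨ ¬P) → P).
Since the root 0 forces (¬(P → ¬P) ∧ ((P → ¬P) ∧ P)) ∨ ((¬P → P) → ((P ∨ ¬P) → P)) and forcing is persistent (monotone upward), every world forces it.

Yes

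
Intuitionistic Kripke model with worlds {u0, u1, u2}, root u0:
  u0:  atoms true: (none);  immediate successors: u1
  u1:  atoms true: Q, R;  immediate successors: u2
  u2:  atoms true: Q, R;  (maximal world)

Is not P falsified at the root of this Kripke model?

u0 forces not P: no world accessible from u0 forces P.
So the root u0 forces not P; the model is not a countermodel.

No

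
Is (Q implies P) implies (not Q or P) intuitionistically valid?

No

This is the material-implication-as-disjunction principle, which is not intuitionistically valid.
A Kripke countermodel: worlds a, b; order generated by a <= b; atoms true at each world — a:{}; b:{P,Q}.
a does not force (Q implies P) implies (not Q or P): already at a itself, a forces Q implies P but a does not force not Q or P.
a does not force not Q or P: neither disjunct is forced at a.
a does not force not Q since b is accessible from a and b forces Q.
So the root a does not force the formula.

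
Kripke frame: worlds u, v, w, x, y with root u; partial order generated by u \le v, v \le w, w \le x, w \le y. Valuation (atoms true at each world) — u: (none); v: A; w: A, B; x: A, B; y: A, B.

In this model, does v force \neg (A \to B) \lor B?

No

v \nVdash \neg (A \to B) \lor B: neither disjunct is forced at v.
v \nVdash \neg (A \to B) since w is accessible from v and w \Vdash A \to B.
w \Vdash A \to B: every world accessible from w that forces A (namely w, x, y) also forces B.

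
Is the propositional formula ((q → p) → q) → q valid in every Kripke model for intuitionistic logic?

This is Peirce's law, which is not intuitionistically valid.
A Kripke countermodel: worlds a, b; order generated by a ≤ b; atoms true at each world — a:{}; b:{q}.
a ⊮ ((q → p) → q) → q: already at a itself, a ⊩ (q → p) → q but a ⊮ q.
a lacks atom q, so a ⊮ q.
So the root a does not force the formula.

No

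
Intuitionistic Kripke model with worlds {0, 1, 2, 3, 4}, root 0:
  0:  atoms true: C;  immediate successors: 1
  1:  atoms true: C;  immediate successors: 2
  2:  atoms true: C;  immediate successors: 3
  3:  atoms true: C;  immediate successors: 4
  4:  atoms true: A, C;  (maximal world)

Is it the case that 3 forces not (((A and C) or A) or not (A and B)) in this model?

3 does not force not (((A and C) or A) or not (A and B)) since 3 is accessible from 3 and 3 forces ((A and C) or A) or not (A and B).
3 forces ((A and C) or A) or not (A and B) via the disjunct not (A and B).

No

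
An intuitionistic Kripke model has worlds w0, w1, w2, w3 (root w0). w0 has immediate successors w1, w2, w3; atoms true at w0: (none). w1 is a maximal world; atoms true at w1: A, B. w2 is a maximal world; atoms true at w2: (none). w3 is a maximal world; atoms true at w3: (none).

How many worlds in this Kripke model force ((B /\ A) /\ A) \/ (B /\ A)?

w0: does not force it — w0 ||-/- ((B /\ A) /\ A) \/ (B /\ A): neither disjunct is forced at w0.
w1: forces it.
w2: does not force it — w2 ||-/- ((B /\ A) /\ A) \/ (B /\ A): neither disjunct is forced at w2.
w3: does not force it — w3 ||-/- ((B /\ A) /\ A) \/ (B /\ A): neither disjunct is forced at w3.
Worlds forcing the formula: {w1}.

1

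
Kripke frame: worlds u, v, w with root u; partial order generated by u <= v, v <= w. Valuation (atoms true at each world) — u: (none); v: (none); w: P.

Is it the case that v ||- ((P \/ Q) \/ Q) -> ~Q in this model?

v ||- ((P \/ Q) \/ Q) -> ~Q: every world accessible from v that forces (P \/ Q) \/ Q (namely w) also forces ~Q.

Yes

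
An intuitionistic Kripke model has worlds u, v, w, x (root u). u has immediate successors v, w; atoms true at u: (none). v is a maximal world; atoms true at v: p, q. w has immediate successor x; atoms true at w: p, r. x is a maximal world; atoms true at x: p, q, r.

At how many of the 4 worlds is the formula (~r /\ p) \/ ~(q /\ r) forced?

1

u: does not force it — u ||-/- (~r /\ p) \/ ~(q /\ r): neither disjunct is forced at u.
v: forces it.
w: does not force it — w ||-/- (~r /\ p) \/ ~(q /\ r): neither disjunct is forced at w.
x: does not force it — x ||-/- (~r /\ p) \/ ~(q /\ r): neither disjunct is forced at x.
Worlds forcing the formula: {v}.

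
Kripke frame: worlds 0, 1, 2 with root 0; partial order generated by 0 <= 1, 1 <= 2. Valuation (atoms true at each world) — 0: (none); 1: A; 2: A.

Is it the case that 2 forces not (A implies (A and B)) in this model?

2 forces not (A implies (A and B)): no world accessible from 2 forces A implies (A and B).

Yes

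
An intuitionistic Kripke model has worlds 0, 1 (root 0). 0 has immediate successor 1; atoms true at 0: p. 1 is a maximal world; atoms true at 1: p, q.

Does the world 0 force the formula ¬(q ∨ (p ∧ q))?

0 ⊮ ¬(q ∨ (p ∧ q)) since 1 is accessible from 0 and 1 ⊩ q ∨ (p ∧ q).
1 ⊩ q ∨ (p ∧ q) via the disjunct q.

No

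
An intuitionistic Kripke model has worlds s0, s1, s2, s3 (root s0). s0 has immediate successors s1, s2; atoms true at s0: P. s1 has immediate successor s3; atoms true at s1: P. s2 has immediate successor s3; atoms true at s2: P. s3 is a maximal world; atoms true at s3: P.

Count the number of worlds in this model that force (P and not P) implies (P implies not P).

4

s0: forces it.
s1: forces it.
s2: forces it.
s3: forces it.
Worlds forcing the formula: {s0, s1, s2, s3}.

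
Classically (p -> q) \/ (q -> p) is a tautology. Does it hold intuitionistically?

No

This is the Gödel–Dummett linearity axiom, which is not intuitionistically valid.
A Kripke countermodel: worlds s0, s1, s2; order generated by s0 <= s1, s0 <= s2; atoms true at each world — s0:{}; s1:{p}; s2:{q}.
s0 ||-/- (p -> q) \/ (q -> p): neither disjunct is forced at s0.
s0 ||-/- p -> q: at the accessible world s1, s1 ||- p but s1 ||-/- q.
s1 lacks atom q, so s1 ||-/- q.
So the root s0 does not force the formula.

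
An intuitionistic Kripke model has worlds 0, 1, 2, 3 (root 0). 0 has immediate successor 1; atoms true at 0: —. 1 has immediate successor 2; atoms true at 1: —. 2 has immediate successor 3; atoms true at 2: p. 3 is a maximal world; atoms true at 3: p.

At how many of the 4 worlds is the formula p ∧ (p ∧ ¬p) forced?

0: does not force it — 0 ⊮ p ∧ (p ∧ ¬p) since 0 fails p.
1: does not force it — 1 ⊮ p ∧ (p ∧ ¬p) since 1 fails p.
2: does not force it — 2 ⊮ p ∧ (p ∧ ¬p) since 2 fails p ∧ ¬p.
3: does not force it.
Worlds forcing the formula: { }.

0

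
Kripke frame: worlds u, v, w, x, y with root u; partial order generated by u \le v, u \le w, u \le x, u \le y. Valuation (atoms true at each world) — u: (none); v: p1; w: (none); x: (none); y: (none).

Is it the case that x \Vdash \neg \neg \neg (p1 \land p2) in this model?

x \Vdash \neg \neg \neg (p1 \land p2): no world accessible from x forces \neg \neg (p1 \land p2).

Yes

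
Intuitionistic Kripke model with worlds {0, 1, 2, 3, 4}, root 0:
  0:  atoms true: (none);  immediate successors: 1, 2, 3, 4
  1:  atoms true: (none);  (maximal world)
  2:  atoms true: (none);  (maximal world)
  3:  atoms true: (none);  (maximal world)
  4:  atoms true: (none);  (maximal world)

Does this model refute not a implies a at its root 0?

0 does not force not a implies a: already at 0 itself, 0 forces not a but 0 does not force a.
0 lacks atom a, so 0 does not force a.
So the root 0 does not force not a implies a; the model is a countermodel.

Yes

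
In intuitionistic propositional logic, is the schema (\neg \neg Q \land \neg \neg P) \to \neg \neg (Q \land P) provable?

Yes

This is the distribution of double negation over conjunction, which is intuitionistically derivable.
Assume \neg \neg Q, \neg \neg P, and \neg (Q \land P). From Q we'd get \neg P (since Q \land P is refuted), contradicting \neg \neg P; so \neg Q, contradicting \neg \neg Q.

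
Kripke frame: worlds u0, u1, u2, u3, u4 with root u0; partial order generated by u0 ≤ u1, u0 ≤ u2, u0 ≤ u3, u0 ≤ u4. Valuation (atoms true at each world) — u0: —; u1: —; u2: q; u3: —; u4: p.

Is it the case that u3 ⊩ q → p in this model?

u3 ⊩ q → p vacuously: no world accessible from u3 forces the antecedent q.

Yes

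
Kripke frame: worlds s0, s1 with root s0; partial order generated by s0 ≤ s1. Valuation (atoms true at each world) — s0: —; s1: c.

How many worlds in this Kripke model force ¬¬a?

0

s0: does not force it — s0 ⊮ ¬¬a since s0 is accessible from s0 and s0 ⊩ ¬a.
s1: does not force it.
Worlds forcing the formula: { }.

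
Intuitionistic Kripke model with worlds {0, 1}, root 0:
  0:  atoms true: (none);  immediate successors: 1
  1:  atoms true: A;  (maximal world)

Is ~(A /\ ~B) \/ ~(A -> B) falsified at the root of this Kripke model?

No

0 ||- ~(A /\ ~B) \/ ~(A -> B) via the disjunct ~(A -> B).
So the root 0 forces ~(A /\ ~B) \/ ~(A -> B); the model is not a countermodel.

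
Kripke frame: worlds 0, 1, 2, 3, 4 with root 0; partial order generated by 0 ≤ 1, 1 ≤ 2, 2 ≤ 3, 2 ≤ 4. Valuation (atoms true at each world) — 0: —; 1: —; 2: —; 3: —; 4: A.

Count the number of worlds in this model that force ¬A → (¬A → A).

0: does not force it — 0 ⊮ ¬A → (¬A → A): at the accessible world 3, 3 ⊩ ¬A but 3 ⊮ ¬A → A.
1: does not force it.
2: does not force it.
3: does not force it.
4: forces it.
Worlds forcing the formula: {4}.

1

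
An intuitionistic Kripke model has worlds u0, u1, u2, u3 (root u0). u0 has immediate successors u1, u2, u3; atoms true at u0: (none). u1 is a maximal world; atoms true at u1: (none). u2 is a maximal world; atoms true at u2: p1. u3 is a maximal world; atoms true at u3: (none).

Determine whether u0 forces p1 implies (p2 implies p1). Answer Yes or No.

u0 forces p1 implies (p2 implies p1): every world accessible from u0 that forces p1 (namely u2) also forces p2 implies p1.

Yes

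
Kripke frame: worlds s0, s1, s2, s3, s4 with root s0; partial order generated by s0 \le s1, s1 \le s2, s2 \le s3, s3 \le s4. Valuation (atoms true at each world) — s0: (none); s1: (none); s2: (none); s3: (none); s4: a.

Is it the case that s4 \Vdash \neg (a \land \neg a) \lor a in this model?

s4 \Vdash \neg (a \land \neg a) \lor a via the disjunct \neg (a \land \neg a).

Yes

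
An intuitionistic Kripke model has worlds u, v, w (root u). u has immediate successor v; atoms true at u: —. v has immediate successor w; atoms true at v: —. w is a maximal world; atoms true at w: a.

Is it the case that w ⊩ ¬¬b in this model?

No

w ⊮ ¬¬b since w is accessible from w and w ⊩ ¬b.
w ⊩ ¬b: no world accessible from w forces b.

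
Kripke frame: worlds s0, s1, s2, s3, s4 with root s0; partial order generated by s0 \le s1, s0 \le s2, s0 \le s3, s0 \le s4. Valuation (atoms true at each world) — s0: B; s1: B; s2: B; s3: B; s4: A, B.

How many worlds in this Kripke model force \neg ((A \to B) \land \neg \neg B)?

s0: does not force it — s0 \nVdash \neg ((A \to B) \land \neg \neg B) since s0 is accessible from s0 and s0 \Vdash (A \to B) \land \neg \neg B.
s1: does not force it.
s2: does not force it.
s3: does not force it.
s4: does not force it.
Worlds forcing the formula: { }.

0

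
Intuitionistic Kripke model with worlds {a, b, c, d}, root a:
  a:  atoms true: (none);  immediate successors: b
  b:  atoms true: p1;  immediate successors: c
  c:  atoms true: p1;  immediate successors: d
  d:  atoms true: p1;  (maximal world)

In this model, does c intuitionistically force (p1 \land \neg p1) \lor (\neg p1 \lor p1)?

Yes

c \Vdash (p1 \land \neg p1) \lor (\neg p1 \lor p1) via the disjunct \neg p1 \lor p1.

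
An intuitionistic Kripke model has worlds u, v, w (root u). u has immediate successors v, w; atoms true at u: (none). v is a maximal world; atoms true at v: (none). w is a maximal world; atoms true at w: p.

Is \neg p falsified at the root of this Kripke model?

Yes

u \nVdash \neg p since w is accessible from u and w \Vdash p.
So the root u does not force \neg p; the model is a countermodel.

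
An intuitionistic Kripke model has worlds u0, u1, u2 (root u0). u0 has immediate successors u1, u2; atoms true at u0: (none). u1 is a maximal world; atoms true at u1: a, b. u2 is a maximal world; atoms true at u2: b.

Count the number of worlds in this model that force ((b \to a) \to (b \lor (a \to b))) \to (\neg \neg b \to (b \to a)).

1

u0: does not force it — u0 \nVdash ((b \to a) \to (b \lor (a \to b))) \to (\neg \neg b \to (b \to a)): already at u0 itself, u0 \Vdash (b \to a) \to (b \lor (a \to b)) but u0 \nVdash \neg \neg b \to (b \to a).
u1: forces it.
u2: does not force it.
Worlds forcing the formula: {u1}.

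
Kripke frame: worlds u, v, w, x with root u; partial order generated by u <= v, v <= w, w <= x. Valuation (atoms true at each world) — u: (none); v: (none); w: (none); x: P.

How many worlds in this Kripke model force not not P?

u: forces it.
v: forces it.
w: forces it.
x: forces it.
Worlds forcing the formula: {u, v, w, x}.

4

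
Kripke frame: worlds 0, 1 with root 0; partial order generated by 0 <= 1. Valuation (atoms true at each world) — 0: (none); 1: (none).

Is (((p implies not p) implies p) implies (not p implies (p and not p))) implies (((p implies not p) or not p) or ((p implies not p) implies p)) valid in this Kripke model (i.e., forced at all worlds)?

0 forces (((p implies not p) implies p) implies (not p implies (p and not p))) implies (((p implies not p) or not p) or ((p implies not p) implies p)): every world accessible from 0 that forces ((p implies not p) implies p) implies (not p implies (p and not p)) (namely 0, 1) also forces ((p implies not p) or not p) or ((p implies not p) implies p).
Since the root 0 forces (((p implies not p) implies p) implies (not p implies (p and not p))) implies (((p implies not p) or not p) or ((p implies not p) implies p)) and forcing is persistent (monotone upward), every world forces it.

Yes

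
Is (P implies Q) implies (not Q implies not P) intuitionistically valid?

Yes

This is the forward direction of contraposition, which is intuitionistically derivable.
Assume P implies Q and not Q. If P held then Q would follow, contradicting not Q; so not P.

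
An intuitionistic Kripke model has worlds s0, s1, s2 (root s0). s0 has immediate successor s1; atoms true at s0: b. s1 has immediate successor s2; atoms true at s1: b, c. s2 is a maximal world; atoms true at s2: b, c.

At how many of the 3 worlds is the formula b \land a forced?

0

s0: does not force it — s0 \nVdash b \land a since s0 fails a.
s1: does not force it.
s2: does not force it.
Worlds forcing the formula: { }.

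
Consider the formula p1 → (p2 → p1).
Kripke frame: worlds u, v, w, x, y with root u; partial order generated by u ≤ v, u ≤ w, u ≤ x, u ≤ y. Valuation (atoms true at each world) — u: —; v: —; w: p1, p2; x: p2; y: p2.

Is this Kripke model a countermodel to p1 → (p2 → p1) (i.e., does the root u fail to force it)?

u ⊩ p1 → (p2 → p1): every world accessible from u that forces p1 (namely w) also forces p2 → p1.
So the root u forces p1 → (p2 → p1); the model is not a countermodel.

No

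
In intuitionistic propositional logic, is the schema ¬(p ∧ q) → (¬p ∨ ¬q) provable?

No

This is the constructively invalid direction of De Morgan's law for conjunction, which is not intuitionistically valid.
A Kripke countermodel: worlds u0, u1, u2; order generated by u0 ≤ u1, u0 ≤ u2; atoms true at each world — u0:{}; u1:{p}; u2:{q}.
u0 ⊮ ¬(p ∧ q) → (¬p ∨ ¬q): already at u0 itself, u0 ⊩ ¬(p ∧ q) but u0 ⊮ ¬p ∨ ¬q.
u0 ⊮ ¬p ∨ ¬q: neither disjunct is forced at u0.
u0 ⊮ ¬p since u1 is accessible from u0 and u1 ⊩ p.
So the root u0 does not force the formula.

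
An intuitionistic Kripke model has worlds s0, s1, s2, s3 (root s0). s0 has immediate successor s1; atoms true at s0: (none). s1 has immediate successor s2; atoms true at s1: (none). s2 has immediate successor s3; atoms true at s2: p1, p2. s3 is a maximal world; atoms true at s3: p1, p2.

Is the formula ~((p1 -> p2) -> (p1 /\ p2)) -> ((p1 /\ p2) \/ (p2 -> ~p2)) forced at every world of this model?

Yes

s0 ||- ~((p1 -> p2) -> (p1 /\ p2)) -> ((p1 /\ p2) \/ (p2 -> ~p2)) vacuously: no world accessible from s0 forces the antecedent ~((p1 -> p2) -> (p1 /\ p2)).
Since the root s0 forces ~((p1 -> p2) -> (p1 /\ p2)) -> ((p1 /\ p2) \/ (p2 -> ~p2)) and forcing is persistent (monotone upward), every world forces it.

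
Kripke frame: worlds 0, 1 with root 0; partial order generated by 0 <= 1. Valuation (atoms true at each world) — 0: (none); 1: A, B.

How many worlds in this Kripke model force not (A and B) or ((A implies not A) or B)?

1

0: does not force it — 0 does not force not (A and B) or ((A implies not A) or B): neither disjunct is forced at 0.
1: forces it.
Worlds forcing the formula: {1}.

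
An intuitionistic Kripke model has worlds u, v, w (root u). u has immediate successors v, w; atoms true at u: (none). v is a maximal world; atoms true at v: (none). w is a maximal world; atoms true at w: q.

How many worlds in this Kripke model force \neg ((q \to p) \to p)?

1

u: does not force it — u \nVdash \neg ((q \to p) \to p) since w is accessible from u and w \Vdash (q \to p) \to p.
v: forces it.
w: does not force it — w \nVdash \neg ((q \to p) \to p) since w is accessible from w and w \Vdash (q \to p) \to p.
Worlds forcing the formula: {v}.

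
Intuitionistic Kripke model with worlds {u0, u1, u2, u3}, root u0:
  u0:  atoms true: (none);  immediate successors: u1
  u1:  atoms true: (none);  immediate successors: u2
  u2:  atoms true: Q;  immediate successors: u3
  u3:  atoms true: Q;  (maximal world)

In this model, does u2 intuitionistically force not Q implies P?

u2 forces not Q implies P vacuously: no world accessible from u2 forces the antecedent not Q.

Yes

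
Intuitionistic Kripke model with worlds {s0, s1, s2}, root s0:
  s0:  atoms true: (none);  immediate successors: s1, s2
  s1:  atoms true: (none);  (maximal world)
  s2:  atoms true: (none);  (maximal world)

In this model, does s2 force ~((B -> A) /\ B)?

Yes

s2 ||- ~((B -> A) /\ B): no world accessible from s2 forces (B -> A) /\ B.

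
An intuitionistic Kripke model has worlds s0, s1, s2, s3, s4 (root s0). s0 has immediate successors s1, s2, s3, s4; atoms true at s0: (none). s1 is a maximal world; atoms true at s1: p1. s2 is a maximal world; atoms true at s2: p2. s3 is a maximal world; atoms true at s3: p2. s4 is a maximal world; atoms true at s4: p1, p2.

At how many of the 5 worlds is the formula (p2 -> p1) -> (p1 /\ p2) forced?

s0: does not force it — s0 ||-/- (p2 -> p1) -> (p1 /\ p2): at the accessible world s1, s1 ||- p2 -> p1 but s1 ||-/- p1 /\ p2.
s1: does not force it — s1 ||-/- (p2 -> p1) -> (p1 /\ p2): already at s1 itself, s1 ||- p2 -> p1 but s1 ||-/- p1 /\ p2.
s2: forces it.
s3: forces it.
s4: forces it.
Worlds forcing the formula: {s2, s3, s4}.

3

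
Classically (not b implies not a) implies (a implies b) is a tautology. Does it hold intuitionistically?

This is the converse of contraposition, which is not intuitionistically valid.
A Kripke countermodel: worlds s0, s1; order generated by s0 <= s1; atoms true at each world — s0:{a}; s1:{a,b}.
s0 does not force (not b implies not a) implies (a implies b): already at s0 itself, s0 forces not b implies not a but s0 does not force a implies b.
s0 does not force a implies b: already at s0 itself, s0 forces a but s0 does not force b.
s0 lacks atom b, so s0 does not force b.
So the root s0 does not force the formula.

No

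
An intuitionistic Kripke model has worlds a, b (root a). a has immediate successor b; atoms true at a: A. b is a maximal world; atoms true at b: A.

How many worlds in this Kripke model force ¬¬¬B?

a: forces it.
b: forces it.
Worlds forcing the formula: {a, b}.

2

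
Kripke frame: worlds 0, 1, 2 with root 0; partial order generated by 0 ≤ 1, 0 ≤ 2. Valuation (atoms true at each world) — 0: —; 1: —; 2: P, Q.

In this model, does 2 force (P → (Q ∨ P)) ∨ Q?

2 ⊩ (P → (Q ∨ P)) ∨ Q via the disjunct P → (Q ∨ P).

Yes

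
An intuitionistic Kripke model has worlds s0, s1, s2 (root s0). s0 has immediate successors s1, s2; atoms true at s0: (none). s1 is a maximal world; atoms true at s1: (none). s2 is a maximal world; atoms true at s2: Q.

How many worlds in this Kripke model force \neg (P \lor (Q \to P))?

s0: does not force it — s0 \nVdash \neg (P \lor (Q \to P)) since s1 is accessible from s0 and s1 \Vdash P \lor (Q \to P).
s1: does not force it — s1 \nVdash \neg (P \lor (Q \to P)) since s1 is accessible from s1 and s1 \Vdash P \lor (Q \to P).
s2: forces it.
Worlds forcing the formula: {s2}.

1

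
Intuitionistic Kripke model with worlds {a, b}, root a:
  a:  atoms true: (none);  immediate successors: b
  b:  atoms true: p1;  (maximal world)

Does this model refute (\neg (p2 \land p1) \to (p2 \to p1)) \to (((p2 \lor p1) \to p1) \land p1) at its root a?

a \nVdash (\neg (p2 \land p1) \to (p2 \to p1)) \to (((p2 \lor p1) \to p1) \land p1): already at a itself, a \Vdash \neg (p2 \land p1) \to (p2 \to p1) but a \nVdash ((p2 \lor p1) \to p1) \land p1.
a \nVdash ((p2 \lor p1) \to p1) \land p1 since a fails p1.
So the root a does not force (\neg (p2 \land p1) \to (p2 \to p1)) \to (((p2 \lor p1) \to p1) \land p1); the model is a countermodel.

Yes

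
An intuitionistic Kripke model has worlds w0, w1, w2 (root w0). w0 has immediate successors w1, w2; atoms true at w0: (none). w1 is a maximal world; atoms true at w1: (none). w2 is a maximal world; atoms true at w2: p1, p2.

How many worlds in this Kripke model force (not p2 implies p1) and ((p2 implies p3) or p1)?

w0: does not force it — w0 does not force (not p2 implies p1) and ((p2 implies p3) or p1) since w0 fails not p2 implies p1.
w1: does not force it — w1 does not force (not p2 implies p1) and ((p2 implies p3) or p1) since w1 fails not p2 implies p1.
w2: forces it.
Worlds forcing the formula: {w2}.

1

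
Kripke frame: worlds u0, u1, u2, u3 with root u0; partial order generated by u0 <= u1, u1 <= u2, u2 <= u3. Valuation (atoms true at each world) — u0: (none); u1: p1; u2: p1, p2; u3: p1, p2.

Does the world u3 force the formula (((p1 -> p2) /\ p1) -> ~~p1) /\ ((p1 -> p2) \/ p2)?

Yes

u3 ||- (((p1 -> p2) /\ p1) -> ~~p1) /\ ((p1 -> p2) \/ p2) since u3 forces both conjuncts.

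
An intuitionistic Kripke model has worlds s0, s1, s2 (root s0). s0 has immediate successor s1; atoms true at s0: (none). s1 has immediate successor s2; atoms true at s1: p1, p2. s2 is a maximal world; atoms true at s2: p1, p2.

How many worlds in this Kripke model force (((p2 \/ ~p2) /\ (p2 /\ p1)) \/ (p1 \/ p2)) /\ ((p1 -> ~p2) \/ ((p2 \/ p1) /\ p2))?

2

s0: does not force it — s0 ||-/- (((p2 \/ ~p2) /\ (p2 /\ p1)) \/ (p1 \/ p2)) /\ ((p1 -> ~p2) \/ ((p2 \/ p1) /\ p2)) since s0 fails ((p2 \/ ~p2) /\ (p2 /\ p1)) \/ (p1 \/ p2).
s1: forces it.
s2: forces it.
Worlds forcing the formula: {s1, s2}.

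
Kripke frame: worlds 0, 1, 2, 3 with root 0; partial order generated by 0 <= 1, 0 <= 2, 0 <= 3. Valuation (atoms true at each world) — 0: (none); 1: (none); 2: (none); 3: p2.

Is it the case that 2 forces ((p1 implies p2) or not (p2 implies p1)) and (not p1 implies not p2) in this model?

Yes

2 forces ((p1 implies p2) or not (p2 implies p1)) and (not p1 implies not p2) since 2 forces both conjuncts.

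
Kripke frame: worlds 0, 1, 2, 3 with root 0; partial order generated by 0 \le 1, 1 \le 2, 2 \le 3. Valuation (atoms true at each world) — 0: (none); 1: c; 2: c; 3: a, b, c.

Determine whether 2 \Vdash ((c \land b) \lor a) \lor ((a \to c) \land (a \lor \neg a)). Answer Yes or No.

No

2 \nVdash ((c \land b) \lor a) \lor ((a \to c) \land (a \lor \neg a)): neither disjunct is forced at 2.
2 \nVdash (c \land b) \lor a: neither disjunct is forced at 2.
2 \nVdash c \land b since 2 fails b.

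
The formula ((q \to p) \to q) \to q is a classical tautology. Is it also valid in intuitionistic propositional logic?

This is Peirce's law, which is not intuitionistically valid.
A Kripke countermodel: worlds u, v; order generated by u \le v; atoms true at each world — u:{}; v:{q}.
u \nVdash ((q \to p) \to q) \to q: already at u itself, u \Vdash (q \to p) \to q but u \nVdash q.
u lacks atom q, so u \nVdash q.
So the root u does not force the formula.

No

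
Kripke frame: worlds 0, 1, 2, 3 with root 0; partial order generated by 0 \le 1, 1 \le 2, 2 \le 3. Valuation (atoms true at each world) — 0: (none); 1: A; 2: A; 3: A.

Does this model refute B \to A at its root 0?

0 \Vdash B \to A vacuously: no world accessible from 0 forces the antecedent B.
So the root 0 forces B \to A; the model is not a countermodel.

No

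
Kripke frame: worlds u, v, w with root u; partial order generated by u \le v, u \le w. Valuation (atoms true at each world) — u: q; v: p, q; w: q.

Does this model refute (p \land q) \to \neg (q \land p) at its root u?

Yes

u \nVdash (p \land q) \to \neg (q \land p): at the accessible world v, v \Vdash p \land q but v \nVdash \neg (q \land p).
v \nVdash \neg (q \land p) since v is accessible from v and v \Vdash q \land p.
v \Vdash q \land p since v forces both conjuncts.
So the root u does not force (p \land q) \to \neg (q \land p); the model is a countermodel.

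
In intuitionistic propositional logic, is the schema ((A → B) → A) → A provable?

This is Peirce's law, which is not intuitionistically valid.
A Kripke countermodel: worlds u, v; order generated by u ≤ v; atoms true at each world — u:{}; v:{A}.
u ⊮ ((A → B) → A) → A: already at u itself, u ⊩ (A → B) → A but u ⊮ A.
u lacks atom A, so u ⊮ A.
So the root u does not force the formula.

No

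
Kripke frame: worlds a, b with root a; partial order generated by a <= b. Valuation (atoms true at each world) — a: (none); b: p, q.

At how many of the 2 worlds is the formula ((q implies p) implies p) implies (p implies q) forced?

2

a: forces it.
b: forces it.
Worlds forcing the formula: {a, b}.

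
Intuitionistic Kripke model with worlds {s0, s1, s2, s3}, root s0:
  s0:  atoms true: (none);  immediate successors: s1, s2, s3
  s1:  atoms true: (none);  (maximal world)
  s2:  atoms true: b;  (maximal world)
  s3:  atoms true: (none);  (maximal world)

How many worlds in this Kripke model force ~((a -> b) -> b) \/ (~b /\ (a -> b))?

s0: does not force it — s0 ||-/- ~((a -> b) -> b) \/ (~b /\ (a -> b)): neither disjunct is forced at s0.
s1: forces it.
s2: does not force it.
s3: forces it.
Worlds forcing the formula: {s1, s3}.

2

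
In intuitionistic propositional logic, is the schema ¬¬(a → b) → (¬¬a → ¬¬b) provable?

Yes

This is the distribution of double negation over implication, which is intuitionistically derivable.
Assume ¬¬(a → b) and ¬¬a; suppose ¬b. Then a → b would give ¬a (by contraposition), contradicting ¬¬a; so ¬(a → b), contradicting ¬¬(a → b). Hence ¬¬b.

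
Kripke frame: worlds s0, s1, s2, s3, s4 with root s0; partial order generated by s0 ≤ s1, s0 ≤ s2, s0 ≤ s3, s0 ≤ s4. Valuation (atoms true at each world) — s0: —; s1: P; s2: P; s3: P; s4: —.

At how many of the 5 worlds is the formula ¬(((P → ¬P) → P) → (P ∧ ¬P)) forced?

3

s0: does not force it — s0 ⊮ ¬(((P → ¬P) → P) → (P ∧ ¬P)) since s4 is accessible from s0 and s4 ⊩ ((P → ¬P) → P) → (P ∧ ¬P).
s1: forces it.
s2: forces it.
s3: forces it.
s4: does not force it — s4 ⊮ ¬(((P → ¬P) → P) → (P ∧ ¬P)) since s4 is accessible from s4 and s4 ⊩ ((P → ¬P) → P) → (P ∧ ¬P).
Worlds forcing the formula: {s1, s2, s3}.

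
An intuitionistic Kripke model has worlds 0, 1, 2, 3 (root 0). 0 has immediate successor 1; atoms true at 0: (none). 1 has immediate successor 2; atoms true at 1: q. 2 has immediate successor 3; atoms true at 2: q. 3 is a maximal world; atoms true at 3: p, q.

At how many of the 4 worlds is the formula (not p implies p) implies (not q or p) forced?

1

0: does not force it — 0 does not force (not p implies p) implies (not q or p): already at 0 itself, 0 forces not p implies p but 0 does not force not q or p.
1: does not force it.
2: does not force it.
3: forces it.
Worlds forcing the formula: {3}.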